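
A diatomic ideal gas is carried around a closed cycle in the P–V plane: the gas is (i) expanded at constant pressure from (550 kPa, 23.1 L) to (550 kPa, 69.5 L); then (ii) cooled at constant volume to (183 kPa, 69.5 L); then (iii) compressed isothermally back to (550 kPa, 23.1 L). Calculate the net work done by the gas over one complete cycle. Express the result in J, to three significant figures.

Leg (i): W = PΔV = (550)(69.5 − 23.1) = 25520 J.
Leg (ii): W = 0.
Leg (iii): W = PᵢVᵢ ln(V_f/Vᵢ) = (12718) ln(23.1/69.5) = -14009 J.
W_net = 25520 − 14009 = 11511 J.

W_net ≈ 11500 J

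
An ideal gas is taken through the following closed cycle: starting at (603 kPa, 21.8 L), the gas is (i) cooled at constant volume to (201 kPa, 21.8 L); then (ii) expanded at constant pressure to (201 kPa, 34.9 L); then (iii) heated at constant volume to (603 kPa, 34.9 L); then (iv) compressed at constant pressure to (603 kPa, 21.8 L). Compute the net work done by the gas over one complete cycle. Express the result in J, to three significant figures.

W_net ≈ -5270 J

Constant-volume legs do no work.
W(ii) = (201)(34.9 − 21.8) = 2633 J; W(iv) = (603)(21.8 − 34.9) = -7899 J.
W_net = 2633 − 7899 = -5266 J (the counter-clockwise enclosed area).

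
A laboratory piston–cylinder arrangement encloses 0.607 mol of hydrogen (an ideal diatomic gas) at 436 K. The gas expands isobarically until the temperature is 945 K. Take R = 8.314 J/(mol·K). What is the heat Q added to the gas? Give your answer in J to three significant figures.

Isobaric: W = nRΔT = (0.607)(8.314)(509) = 2569 J.
ΔU = nCᵥΔT with Cᵥ = 5R/2: ΔU = (0.607)(20.79)(509) = 6422 J.
Q = ΔU + W = 6422 + 2569 = 8991 J.

Q ≈ 8990 J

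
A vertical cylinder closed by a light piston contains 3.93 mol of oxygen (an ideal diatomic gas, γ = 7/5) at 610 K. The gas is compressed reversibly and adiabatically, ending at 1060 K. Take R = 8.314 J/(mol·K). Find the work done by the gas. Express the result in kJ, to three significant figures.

W ≈ -36.8 kJ

Adiabatic ⇒ Q = 0, so W_by = −ΔU = nCᵥ(T₁ − T₂).
Cᵥ = 5R/2 = 20.79 J/(mol·K).
W = (3.93)(20.79)(610 − 1060) = -36758 J.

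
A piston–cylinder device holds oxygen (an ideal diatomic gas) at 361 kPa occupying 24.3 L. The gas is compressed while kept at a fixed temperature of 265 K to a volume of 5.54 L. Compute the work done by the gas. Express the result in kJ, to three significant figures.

Isothermal: W = nRT ln(V₂/V₁) = P₁V₁ ln(V₂/V₁).
P₁V₁ = (361 kPa)(24.3 L) = 8772 J.
W = 8772 × ln(5.54/24.3) = 8772 × -1.478
W_by_gas = -12970 J.

W ≈ -13.0 kJ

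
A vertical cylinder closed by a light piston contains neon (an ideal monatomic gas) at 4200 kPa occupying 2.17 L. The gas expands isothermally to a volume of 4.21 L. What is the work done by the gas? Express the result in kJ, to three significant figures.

Isothermal: W = nRT ln(V₂/V₁) = P₁V₁ ln(V₂/V₁).
P₁V₁ = (4200 kPa)(2.17 L) = 9114 J.
W = 9114 × ln(4.21/2.17) = 9114 × 0.6627
W_by_gas = 6040 J.

W ≈ 6.04 kJ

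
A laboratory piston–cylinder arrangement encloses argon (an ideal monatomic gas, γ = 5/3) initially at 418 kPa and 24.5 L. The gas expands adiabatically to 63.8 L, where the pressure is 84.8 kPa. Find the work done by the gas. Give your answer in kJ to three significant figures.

Adiabatic: W = (P₁V₁ − P₂V₂)/(γ − 1) with γ = 5/3.
P₁V₁ = 10241 J, P₂V₂ = 5410 J.
W = (10241 − 5410) / 0.6667 = 7246 J.

W ≈ 7.25 kJ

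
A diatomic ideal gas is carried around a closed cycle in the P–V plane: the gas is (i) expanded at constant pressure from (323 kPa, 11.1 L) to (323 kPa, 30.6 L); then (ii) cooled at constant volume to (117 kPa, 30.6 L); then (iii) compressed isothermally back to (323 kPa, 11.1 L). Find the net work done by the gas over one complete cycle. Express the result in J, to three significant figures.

W_net ≈ 2670 J

Leg (i): W = PΔV = (323)(30.6 − 11.1) = 6298 J.
Leg (ii): W = 0.
Leg (iii): W = PᵢVᵢ ln(V_f/Vᵢ) = (3580) ln(11.1/30.6) = -3631 J.
W_net = 6298 − 3631 = 2668 J.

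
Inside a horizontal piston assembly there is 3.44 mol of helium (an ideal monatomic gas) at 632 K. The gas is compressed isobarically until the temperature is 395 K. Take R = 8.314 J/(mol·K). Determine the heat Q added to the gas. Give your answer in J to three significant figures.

Q ≈ -16900 J

Isobaric: W = nRΔT = (3.44)(8.314)(-237) = -6778 J.
ΔU = nCᵥΔT with Cᵥ = 3R/2: ΔU = (3.44)(12.47)(-237) = -10167 J.
Q = ΔU + W = -10167 − 6778 = -16946 J.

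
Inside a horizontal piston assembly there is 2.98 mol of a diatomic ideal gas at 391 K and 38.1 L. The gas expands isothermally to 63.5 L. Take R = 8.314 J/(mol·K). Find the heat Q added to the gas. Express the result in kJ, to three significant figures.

Q ≈ 4.95 kJ

Isothermal ⇒ ΔU = 0, so Q = W = nRT ln(V₂/V₁).
Q = (2.98)(8.314)(391) ln(63.5/38.1) = 9687 × 0.5108 = 4949 J.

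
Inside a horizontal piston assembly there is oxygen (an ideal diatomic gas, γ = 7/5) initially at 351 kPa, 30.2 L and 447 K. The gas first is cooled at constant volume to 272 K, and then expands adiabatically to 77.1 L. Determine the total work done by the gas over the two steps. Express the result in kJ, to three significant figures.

Step 1 (isochoric): W = 0 (constant volume).
After step 1: P = 213.6 kPa (V unchanged).
Step 2 (adiabatic): W = (P₁V₁ − P₂V₂)/(γ−1) = (6450 − 4434)/0.4 = 5042 J.
W_total = 0 + 5042 = 5042 J.

W_total ≈ 5.04 kJ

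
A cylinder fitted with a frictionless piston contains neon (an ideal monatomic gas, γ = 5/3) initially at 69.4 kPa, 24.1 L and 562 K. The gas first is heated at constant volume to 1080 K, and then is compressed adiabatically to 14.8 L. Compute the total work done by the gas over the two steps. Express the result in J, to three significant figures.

Step 1 (isochoric): W = 0 (constant volume).
After step 1: P = 133.4 kPa (V unchanged).
Step 2 (adiabatic): W = (P₁V₁ − P₂V₂)/(γ−1) = (3214 − 4449)/0.667 = -1852 J.
W_total = 0 − 1852 = -1852 J.

W_total ≈ -1850 J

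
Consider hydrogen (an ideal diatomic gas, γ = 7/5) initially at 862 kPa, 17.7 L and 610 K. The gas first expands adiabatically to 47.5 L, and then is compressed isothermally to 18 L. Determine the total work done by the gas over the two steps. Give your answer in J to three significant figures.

Step 1 (adiabatic): W = (P₁V₁ − P₂V₂)/(γ−1) = (15257 − 10280)/0.4 = 12444 J.
After step 1: P = 216.4 kPa, V = 47.5 L, T = 411 K.
Step 2 (isothermal): W = P₁V₁ ln(V₂/V₁) = (10280) ln(18/47.5) = -9975 J.
W_total = 12444 − 9975 = 2468 J.

W_total ≈ 2470 J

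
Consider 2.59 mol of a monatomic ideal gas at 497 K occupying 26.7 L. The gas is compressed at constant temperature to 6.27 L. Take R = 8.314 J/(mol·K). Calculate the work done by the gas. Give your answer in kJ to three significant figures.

W ≈ -15.5 kJ

Isothermal: W = nRT ln(V₂/V₁).
W = (2.59)(8.314)(497) × ln(6.27/26.7)
  = 10702 × -1.449
W_by_gas = -15506 J.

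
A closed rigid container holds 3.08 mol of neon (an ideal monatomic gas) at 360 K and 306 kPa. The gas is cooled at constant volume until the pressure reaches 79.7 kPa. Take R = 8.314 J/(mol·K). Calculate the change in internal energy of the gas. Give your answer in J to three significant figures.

ΔU ≈ -10200 J

Constant volume ⇒ W = 0, so Q = ΔU = nCᵥΔT with Cᵥ = 3R/2 = 12.47 J/(mol·K).
At constant V, T₂/T₁ = P₂/P₁ ⇒ ΔT = T₁(P₂/P₁ − 1) = 360·(79.7/306 − 1) = -266.2 K.
ΔU = (3.08)(12.47)(-266.2) = -10226 J.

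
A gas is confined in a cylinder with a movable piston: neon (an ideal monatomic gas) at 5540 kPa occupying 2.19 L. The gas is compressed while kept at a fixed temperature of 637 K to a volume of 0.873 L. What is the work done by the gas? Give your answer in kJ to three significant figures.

Isothermal: W = nRT ln(V₂/V₁) = P₁V₁ ln(V₂/V₁).
P₁V₁ = (5540 kPa)(2.19 L) = 12133 J.
W = 12133 × ln(0.873/2.19) = 12133 × -0.9197
W_by_gas = -11159 J.

W ≈ -11.2 kJ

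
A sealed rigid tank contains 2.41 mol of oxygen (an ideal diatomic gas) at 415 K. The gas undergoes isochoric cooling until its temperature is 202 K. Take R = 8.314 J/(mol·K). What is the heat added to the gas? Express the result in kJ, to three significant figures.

Q ≈ -10.7 kJ

Constant volume ⇒ W = 0, so Q = ΔU = nCᵥΔT with Cᵥ = 5R/2 = 20.79 J/(mol·K).
ΔU = (2.41)(20.79)(202 − 415) = -10670 J.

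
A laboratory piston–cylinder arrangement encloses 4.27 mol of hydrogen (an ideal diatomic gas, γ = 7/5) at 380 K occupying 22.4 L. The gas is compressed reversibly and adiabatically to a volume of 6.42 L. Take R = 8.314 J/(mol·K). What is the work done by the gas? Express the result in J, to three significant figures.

Adiabatic: TV^(γ−1) = const with γ = 7/5.
T₂ = T₁ (V₁/V₂)^(γ−1) = 380 × (22.4/6.42)^0.4 = 380 × 1.648 = 626.4 K.
W_by = nCᵥ(T₁ − T₂) = (4.27)(20.79)(380 − 626.4) = -21871 J.

W ≈ -21900 J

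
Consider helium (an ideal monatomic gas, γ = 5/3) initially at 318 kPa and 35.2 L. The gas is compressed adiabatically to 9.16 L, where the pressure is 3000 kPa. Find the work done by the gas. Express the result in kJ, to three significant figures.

W ≈ -24.4 kJ

Adiabatic: W = (P₁V₁ − P₂V₂)/(γ − 1) with γ = 5/3.
P₁V₁ = 11194 J, P₂V₂ = 27480 J.
W = (11194 − 27480) / 0.6667 = -24430 J.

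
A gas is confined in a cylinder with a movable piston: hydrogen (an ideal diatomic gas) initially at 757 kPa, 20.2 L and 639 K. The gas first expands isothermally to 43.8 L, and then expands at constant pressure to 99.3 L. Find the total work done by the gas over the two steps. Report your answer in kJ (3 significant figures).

Step 1 (isothermal): W = P₁V₁ ln(V₂/V₁) = (15291) ln(43.8/20.2) = 11835 J.
After step 1: P = 349.1 kPa, V = 43.8 L, T = 639 K.
Step 2 (isobaric): W = PΔV = (349.1 kPa)(99.3 − 43.8 L) = 19376 J.
W_total = 11835 + 19376 = 31211 J.

W_total ≈ 31.2 kJ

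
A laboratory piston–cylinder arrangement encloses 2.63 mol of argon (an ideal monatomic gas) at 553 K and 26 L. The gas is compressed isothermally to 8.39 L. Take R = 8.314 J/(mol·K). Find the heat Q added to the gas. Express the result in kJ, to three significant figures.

Isothermal ⇒ ΔU = 0, so Q = W = nRT ln(V₂/V₁).
Q = (2.63)(8.314)(553) ln(8.39/26) = 12092 × -1.131 = -13677 J.

Q ≈ -13.7 kJ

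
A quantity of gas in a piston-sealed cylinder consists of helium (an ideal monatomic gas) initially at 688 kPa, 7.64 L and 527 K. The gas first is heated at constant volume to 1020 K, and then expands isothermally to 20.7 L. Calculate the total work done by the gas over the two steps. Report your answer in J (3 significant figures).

W_total ≈ 10100 J

Step 1 (isochoric): W = 0 (constant volume).
After step 1: P = 1332 kPa (V unchanged).
Step 2 (isothermal): W = P₁V₁ ln(V₂/V₁) = (10174) ln(20.7/7.64) = 10140 J.
W_total = 0 + 10140 = 10140 J.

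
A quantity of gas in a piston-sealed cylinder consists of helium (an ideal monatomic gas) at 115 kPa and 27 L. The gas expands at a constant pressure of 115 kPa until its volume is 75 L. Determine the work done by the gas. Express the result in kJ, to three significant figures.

W ≈ 5.52 kJ

Isobaric: W = P ΔV.
W = (115 kPa)(75 − 27 L) = (115)(48) = 5520 J.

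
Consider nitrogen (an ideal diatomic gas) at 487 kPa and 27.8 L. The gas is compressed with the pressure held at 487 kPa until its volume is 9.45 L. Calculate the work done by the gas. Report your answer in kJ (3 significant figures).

W ≈ -8.94 kJ

Isobaric: W = P ΔV.
W = (487 kPa)(9.45 − 27.8 L) = (487)(-18.35) = -8936 J.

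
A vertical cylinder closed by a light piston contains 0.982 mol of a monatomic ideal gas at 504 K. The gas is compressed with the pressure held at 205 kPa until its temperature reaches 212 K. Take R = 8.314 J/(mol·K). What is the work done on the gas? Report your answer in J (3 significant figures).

Isobaric: W = P ΔV = nR ΔT.
W = (0.982)(8.314)(212 − 504) = -2384 J.
Work on gas = −W_by = 2384 J.

W ≈ 2380 J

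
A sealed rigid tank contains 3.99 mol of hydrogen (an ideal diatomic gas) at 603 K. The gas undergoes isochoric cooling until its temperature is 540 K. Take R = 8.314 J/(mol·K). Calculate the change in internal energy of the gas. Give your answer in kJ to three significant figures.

ΔU ≈ -5.22 kJ

Constant volume ⇒ W = 0, so Q = ΔU = nCᵥΔT with Cᵥ = 5R/2 = 20.79 J/(mol·K).
ΔU = (3.99)(20.79)(540 − 603) = -5225 J.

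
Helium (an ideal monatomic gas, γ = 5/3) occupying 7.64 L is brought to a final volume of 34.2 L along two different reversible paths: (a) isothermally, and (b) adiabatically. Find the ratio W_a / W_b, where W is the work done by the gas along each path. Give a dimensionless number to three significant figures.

Path (a) isothermal: W = P₁V₁ ln(V₂/V₁) → W_a/(P₁V₁) = 1.499.
Path (b) adiabatic: W = P₁V₁(1 − (V₁/V₂)^(γ−1))/(γ−1) → W_b/(P₁V₁) = 0.9477.
W_a / W_b = 1.499 / 0.9477 = 1.581.

W_a / W_b ≈ 1.58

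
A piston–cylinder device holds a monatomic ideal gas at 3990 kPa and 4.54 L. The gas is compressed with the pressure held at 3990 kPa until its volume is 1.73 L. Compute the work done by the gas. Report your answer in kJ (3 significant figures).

W ≈ -11.2 kJ

Isobaric: W = P ΔV.
W = (3990 kPa)(1.73 − 4.54 L) = (3990)(-2.81) = -11212 J.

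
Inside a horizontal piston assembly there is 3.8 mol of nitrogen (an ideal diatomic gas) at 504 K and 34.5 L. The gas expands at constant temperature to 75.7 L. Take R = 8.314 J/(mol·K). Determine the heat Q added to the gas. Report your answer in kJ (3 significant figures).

Q ≈ 12.5 kJ

Isothermal ⇒ ΔU = 0, so Q = W = nRT ln(V₂/V₁).
Q = (3.8)(8.314)(504) ln(75.7/34.5) = 15923 × 0.7858 = 12513 J.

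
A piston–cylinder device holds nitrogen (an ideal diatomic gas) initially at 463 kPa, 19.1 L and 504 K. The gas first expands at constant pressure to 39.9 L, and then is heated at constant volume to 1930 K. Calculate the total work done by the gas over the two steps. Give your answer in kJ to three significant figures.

Step 1 (isobaric): W = PΔV = (463 kPa)(39.9 − 19.1 L) = 9630 J.
Step 2 (isochoric): W = 0 (constant volume).
W_total = 9630 + 0 = 9630 J.

W_total ≈ 9.63 kJ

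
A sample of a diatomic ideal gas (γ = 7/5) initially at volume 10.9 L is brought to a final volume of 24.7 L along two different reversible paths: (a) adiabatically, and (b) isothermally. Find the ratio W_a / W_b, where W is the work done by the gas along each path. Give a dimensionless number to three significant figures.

W_a / W_b ≈ 0.853

Path (a) adiabatic: W = P₁V₁(1 − (V₁/V₂)^(γ−1))/(γ−1) → W_a/(P₁V₁) = 0.6977.
Path (b) isothermal: W = P₁V₁ ln(V₂/V₁) → W_b/(P₁V₁) = 0.818.
W_a / W_b = 0.6977 / 0.818 = 0.8529.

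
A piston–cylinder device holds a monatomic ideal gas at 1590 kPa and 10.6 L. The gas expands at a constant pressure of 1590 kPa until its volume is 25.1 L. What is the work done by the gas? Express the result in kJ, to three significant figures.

W ≈ 23.1 kJ

Isobaric: W = P ΔV.
W = (1590 kPa)(25.1 − 10.6 L) = (1590)(14.5) = 23055 J.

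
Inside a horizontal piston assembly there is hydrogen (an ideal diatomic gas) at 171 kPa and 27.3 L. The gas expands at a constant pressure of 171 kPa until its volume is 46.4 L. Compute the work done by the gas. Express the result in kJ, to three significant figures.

W ≈ 3.27 kJ

Isobaric: W = P ΔV.
W = (171 kPa)(46.4 − 27.3 L) = (171)(19.1) = 3266 J.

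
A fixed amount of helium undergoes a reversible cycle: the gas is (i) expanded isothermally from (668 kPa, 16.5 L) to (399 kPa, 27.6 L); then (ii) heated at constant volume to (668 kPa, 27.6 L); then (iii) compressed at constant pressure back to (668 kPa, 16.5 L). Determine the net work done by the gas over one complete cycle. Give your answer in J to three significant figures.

W_net ≈ -1740 J

Leg (i): W = PᵢVᵢ ln(V_f/Vᵢ) = (11022) ln(27.6/16.5) = 5670 J.
Leg (ii): W = 0.
Leg (iii): W = PΔV = (668)(16.5 − 27.6) = -7415 J.
W_net = 5670 − 7415 = -1744 J.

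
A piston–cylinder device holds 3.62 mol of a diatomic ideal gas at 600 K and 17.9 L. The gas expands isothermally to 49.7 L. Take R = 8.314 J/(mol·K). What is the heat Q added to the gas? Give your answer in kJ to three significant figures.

Q ≈ 18.4 kJ

Isothermal ⇒ ΔU = 0, so Q = W = nRT ln(V₂/V₁).
Q = (3.62)(8.314)(600) ln(49.7/17.9) = 18058 × 1.021 = 18441 J.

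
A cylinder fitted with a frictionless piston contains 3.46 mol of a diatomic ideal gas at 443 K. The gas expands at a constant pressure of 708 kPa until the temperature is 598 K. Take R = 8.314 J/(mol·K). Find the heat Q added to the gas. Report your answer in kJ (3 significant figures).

Isobaric: W = nRΔT = (3.46)(8.314)(155) = 4459 J.
ΔU = nCᵥΔT with Cᵥ = 5R/2: ΔU = (3.46)(20.79)(155) = 11147 J.
Q = ΔU + W = 11147 + 4459 = 15606 J.

Q ≈ 15.6 kJ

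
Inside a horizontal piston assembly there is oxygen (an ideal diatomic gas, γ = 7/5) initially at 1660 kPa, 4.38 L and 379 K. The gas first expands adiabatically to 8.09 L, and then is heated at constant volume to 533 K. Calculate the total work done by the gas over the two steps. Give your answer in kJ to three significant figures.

Step 1 (adiabatic): W = (P₁V₁ − P₂V₂)/(γ−1) = (7271 − 5688)/0.4 = 3956 J.
Step 2 (isochoric): W = 0 (constant volume).
W_total = 3956 + 0 = 3956 J.

W_total ≈ 3.96 kJ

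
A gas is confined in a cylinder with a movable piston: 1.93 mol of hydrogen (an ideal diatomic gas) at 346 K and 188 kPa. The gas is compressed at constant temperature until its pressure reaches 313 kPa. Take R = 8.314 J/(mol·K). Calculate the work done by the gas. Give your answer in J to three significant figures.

Isothermal process: W = nRT ln(V₂/V₁) = nRT ln(P₁/P₂).
W = (1.93)(8.314)(346) × ln(188/313)
  = 5552 × ln(0.6006) = 5552 × -0.5098
W_by_gas = -2830 J.

W ≈ -2830 J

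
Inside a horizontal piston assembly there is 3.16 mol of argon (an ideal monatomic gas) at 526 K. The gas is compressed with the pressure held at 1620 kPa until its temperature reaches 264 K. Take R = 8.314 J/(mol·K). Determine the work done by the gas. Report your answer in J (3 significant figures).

W ≈ -6880 J

Isobaric: W = P ΔV = nR ΔT.
W = (3.16)(8.314)(264 − 526) = -6883 J.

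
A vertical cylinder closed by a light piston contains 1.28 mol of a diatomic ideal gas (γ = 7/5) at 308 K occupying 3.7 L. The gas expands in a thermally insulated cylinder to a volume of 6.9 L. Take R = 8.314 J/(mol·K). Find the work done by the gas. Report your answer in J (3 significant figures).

Adiabatic: TV^(γ−1) = const with γ = 7/5.
T₂ = T₁ (V₁/V₂)^(γ−1) = 308 × (3.7/6.9)^0.4 = 308 × 0.7794 = 240 K.
W_by = nCᵥ(T₁ − T₂) = (1.28)(20.79)(308 − 240) = 1808 J.

W ≈ 1810 J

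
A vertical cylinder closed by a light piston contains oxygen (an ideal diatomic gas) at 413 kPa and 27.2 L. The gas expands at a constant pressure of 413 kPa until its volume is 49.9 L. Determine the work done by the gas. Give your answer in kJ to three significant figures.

W ≈ 9.38 kJ

Isobaric: W = P ΔV.
W = (413 kPa)(49.9 − 27.2 L) = (413)(22.7) = 9375 J.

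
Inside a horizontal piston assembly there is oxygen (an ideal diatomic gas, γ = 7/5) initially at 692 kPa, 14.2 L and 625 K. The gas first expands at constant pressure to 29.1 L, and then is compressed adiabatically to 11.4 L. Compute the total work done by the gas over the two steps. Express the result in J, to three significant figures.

Step 1 (isobaric): W = PΔV = (692 kPa)(29.1 − 14.2 L) = 10311 J.
After step 1: P = 692 kPa, V = 29.1 L, T = 1281 K.
Step 2 (adiabatic): W = (P₁V₁ − P₂V₂)/(γ−1) = (20137 − 29295)/0.4 = -22895 J.
W_total = 10311 − 22895 = -12584 J.

W_total ≈ -12600 J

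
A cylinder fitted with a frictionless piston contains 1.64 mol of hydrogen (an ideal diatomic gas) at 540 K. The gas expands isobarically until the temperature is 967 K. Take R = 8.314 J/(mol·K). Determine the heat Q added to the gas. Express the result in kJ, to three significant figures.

Isobaric: W = nRΔT = (1.64)(8.314)(427) = 5822 J.
ΔU = nCᵥΔT with Cᵥ = 5R/2: ΔU = (1.64)(20.79)(427) = 14555 J.
Q = ΔU + W = 14555 + 5822 = 20377 J.

Q ≈ 20.4 kJ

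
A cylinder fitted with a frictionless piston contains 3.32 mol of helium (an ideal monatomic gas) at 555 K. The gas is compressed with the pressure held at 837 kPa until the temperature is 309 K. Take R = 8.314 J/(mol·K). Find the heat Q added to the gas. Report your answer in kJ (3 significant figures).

Q ≈ -17.0 kJ

Isobaric: W = nRΔT = (3.32)(8.314)(-246) = -6790 J.
ΔU = nCᵥΔT with Cᵥ = 3R/2: ΔU = (3.32)(12.47)(-246) = -10185 J.
Q = ΔU + W = -10185 − 6790 = -16976 J.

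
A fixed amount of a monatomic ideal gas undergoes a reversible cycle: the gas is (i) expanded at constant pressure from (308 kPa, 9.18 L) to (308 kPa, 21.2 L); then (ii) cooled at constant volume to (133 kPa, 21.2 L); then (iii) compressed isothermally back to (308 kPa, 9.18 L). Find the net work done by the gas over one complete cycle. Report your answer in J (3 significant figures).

Leg (i): W = PΔV = (308)(21.2 − 9.18) = 3702 J.
Leg (ii): W = 0.
Leg (iii): W = PᵢVᵢ ln(V_f/Vᵢ) = (2820) ln(9.18/21.2) = -2360 J.
W_net = 3702 − 2360 = 1342 J.

W_net ≈ 1340 J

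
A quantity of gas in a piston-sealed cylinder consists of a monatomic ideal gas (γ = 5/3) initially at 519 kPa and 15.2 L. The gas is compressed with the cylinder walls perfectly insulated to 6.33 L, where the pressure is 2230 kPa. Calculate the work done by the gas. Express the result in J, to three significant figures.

W ≈ -9340 J

Adiabatic: W = (P₁V₁ − P₂V₂)/(γ − 1) with γ = 5/3.
P₁V₁ = 7889 J, P₂V₂ = 14116 J.
W = (7889 − 14116) / 0.6667 = -9341 J.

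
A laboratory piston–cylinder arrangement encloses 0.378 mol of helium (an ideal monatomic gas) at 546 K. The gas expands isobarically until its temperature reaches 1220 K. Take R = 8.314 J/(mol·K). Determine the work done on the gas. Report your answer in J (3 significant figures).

Isobaric: W = P ΔV = nR ΔT.
W = (0.378)(8.314)(1220 − 546) = 2118 J.
Work on gas = −W_by = -2118 J.

W ≈ -2120 J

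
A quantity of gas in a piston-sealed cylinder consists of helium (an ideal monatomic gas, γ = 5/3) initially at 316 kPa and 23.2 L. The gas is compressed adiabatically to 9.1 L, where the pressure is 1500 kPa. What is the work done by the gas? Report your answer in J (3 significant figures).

W ≈ -9480 J

Adiabatic: W = (P₁V₁ − P₂V₂)/(γ − 1) with γ = 5/3.
P₁V₁ = 7331 J, P₂V₂ = 13650 J.
W = (7331 − 13650) / 0.6667 = -9478 J.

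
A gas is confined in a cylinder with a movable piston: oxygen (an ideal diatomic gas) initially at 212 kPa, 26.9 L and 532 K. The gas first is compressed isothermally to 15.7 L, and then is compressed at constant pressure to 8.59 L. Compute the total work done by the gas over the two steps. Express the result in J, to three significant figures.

Step 1 (isothermal): W = P₁V₁ ln(V₂/V₁) = (5703) ln(15.7/26.9) = -3071 J.
After step 1: P = 363.2 kPa, V = 15.7 L, T = 532 K.
Step 2 (isobaric): W = PΔV = (363.2 kPa)(8.59 − 15.7 L) = -2583 J.
W_total = -3071 − 2583 = -5653 J.

W_total ≈ -5650 J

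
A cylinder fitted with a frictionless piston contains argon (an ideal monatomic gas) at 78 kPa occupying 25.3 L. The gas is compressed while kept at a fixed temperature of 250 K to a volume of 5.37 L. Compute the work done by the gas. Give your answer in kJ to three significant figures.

W ≈ -3.06 kJ

Isothermal: W = nRT ln(V₂/V₁) = P₁V₁ ln(V₂/V₁).
P₁V₁ = (78 kPa)(25.3 L) = 1973 J.
W = 1973 × ln(5.37/25.3) = 1973 × -1.55
W_by_gas = -3059 J.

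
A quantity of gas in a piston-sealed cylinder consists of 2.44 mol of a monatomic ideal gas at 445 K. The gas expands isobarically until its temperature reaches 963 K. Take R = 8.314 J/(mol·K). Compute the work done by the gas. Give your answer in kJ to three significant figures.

Isobaric: W = P ΔV = nR ΔT.
W = (2.44)(8.314)(963 − 445) = 10508 J.

W ≈ 10.5 kJ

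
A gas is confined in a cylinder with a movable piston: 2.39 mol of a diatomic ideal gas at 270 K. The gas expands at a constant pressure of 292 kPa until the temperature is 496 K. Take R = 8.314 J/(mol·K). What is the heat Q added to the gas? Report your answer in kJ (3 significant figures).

Q ≈ 15.7 kJ

Isobaric: W = nRΔT = (2.39)(8.314)(226) = 4491 J.
ΔU = nCᵥΔT with Cᵥ = 5R/2: ΔU = (2.39)(20.79)(226) = 11227 J.
Q = ΔU + W = 11227 + 4491 = 15718 J.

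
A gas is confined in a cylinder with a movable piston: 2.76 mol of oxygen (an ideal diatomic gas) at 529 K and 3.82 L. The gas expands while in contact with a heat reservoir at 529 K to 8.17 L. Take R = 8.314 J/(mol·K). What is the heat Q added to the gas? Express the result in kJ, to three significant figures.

Q ≈ 9.23 kJ

Isothermal ⇒ ΔU = 0, so Q = W = nRT ln(V₂/V₁).
Q = (2.76)(8.314)(529) ln(8.17/3.82) = 12139 × 0.7602 = 9228 J.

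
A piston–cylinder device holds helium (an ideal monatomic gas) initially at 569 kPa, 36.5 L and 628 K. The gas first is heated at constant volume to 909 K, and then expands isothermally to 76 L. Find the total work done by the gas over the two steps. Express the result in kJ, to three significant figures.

Step 1 (isochoric): W = 0 (constant volume).
After step 1: P = 823.6 kPa (V unchanged).
Step 2 (isothermal): W = P₁V₁ ln(V₂/V₁) = (30061) ln(76/36.5) = 22048 J.
W_total = 0 + 22048 = 22048 J.

W_total ≈ 22.0 kJ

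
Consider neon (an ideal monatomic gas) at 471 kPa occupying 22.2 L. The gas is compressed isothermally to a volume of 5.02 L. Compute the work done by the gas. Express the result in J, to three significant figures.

W ≈ -15500 J

Isothermal: W = nRT ln(V₂/V₁) = P₁V₁ ln(V₂/V₁).
P₁V₁ = (471 kPa)(22.2 L) = 10456 J.
W = 10456 × ln(5.02/22.2) = 10456 × -1.487
W_by_gas = -15545 J.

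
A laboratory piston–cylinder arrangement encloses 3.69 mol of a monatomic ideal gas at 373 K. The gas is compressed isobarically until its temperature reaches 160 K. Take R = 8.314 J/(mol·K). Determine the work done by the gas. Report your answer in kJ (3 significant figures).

W ≈ -6.53 kJ

Isobaric: W = P ΔV = nR ΔT.
W = (3.69)(8.314)(160 − 373) = -6535 J.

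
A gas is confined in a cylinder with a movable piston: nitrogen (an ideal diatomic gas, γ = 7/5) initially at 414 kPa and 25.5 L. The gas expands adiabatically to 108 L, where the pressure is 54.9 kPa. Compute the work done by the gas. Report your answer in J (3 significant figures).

W ≈ 11600 J

Adiabatic: W = (P₁V₁ − P₂V₂)/(γ − 1) with γ = 7/5.
P₁V₁ = 10557 J, P₂V₂ = 5929 J.
W = (10557 − 5929) / 0.4 = 11570 J.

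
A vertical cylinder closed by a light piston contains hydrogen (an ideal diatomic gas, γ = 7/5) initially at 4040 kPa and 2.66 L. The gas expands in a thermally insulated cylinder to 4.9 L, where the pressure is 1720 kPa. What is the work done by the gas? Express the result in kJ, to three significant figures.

Adiabatic: W = (P₁V₁ − P₂V₂)/(γ − 1) with γ = 7/5.
P₁V₁ = 10746 J, P₂V₂ = 8428 J.
W = (10746 − 8428) / 0.4 = 5796 J.

W ≈ 5.80 kJ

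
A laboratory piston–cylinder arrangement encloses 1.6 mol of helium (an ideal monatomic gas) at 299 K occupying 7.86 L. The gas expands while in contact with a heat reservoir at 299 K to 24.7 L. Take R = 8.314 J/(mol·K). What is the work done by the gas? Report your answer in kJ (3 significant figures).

W ≈ 4.55 kJ

Isothermal: W = nRT ln(V₂/V₁).
W = (1.6)(8.314)(299) × ln(24.7/7.86)
  = 3977 × 1.145
W_by_gas = 4554 J.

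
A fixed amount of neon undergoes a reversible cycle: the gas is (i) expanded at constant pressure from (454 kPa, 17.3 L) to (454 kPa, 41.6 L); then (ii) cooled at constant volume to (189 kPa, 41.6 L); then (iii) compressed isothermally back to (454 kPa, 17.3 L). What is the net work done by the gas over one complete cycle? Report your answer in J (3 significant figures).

Leg (i): W = PΔV = (454)(41.6 − 17.3) = 11032 J.
Leg (ii): W = 0.
Leg (iii): W = PᵢVᵢ ln(V_f/Vᵢ) = (7862) ln(17.3/41.6) = -6898 J.
W_net = 11032 − 6898 = 4134 J.

W_net ≈ 4130 J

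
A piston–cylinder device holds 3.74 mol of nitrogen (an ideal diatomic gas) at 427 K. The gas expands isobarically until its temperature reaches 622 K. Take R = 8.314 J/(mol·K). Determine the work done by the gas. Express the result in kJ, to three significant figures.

W ≈ 6.06 kJ

Isobaric: W = P ΔV = nR ΔT.
W = (3.74)(8.314)(622 − 427) = 6063 J.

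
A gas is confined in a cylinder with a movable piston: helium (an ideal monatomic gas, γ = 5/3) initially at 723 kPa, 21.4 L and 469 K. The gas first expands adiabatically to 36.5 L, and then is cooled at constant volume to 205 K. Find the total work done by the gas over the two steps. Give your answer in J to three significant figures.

Step 1 (adiabatic): W = (P₁V₁ − P₂V₂)/(γ−1) = (15472 − 10838)/0.667 = 6951 J.
Step 2 (isochoric): W = 0 (constant volume).
W_total = 6951 + 0 = 6951 J.

W_total ≈ 6950 J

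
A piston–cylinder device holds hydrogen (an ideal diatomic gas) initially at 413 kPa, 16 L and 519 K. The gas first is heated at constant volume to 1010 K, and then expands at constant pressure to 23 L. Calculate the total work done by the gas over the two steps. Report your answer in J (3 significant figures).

W_total ≈ 5630 J

Step 1 (isochoric): W = 0 (constant volume).
After step 1: P = 803.7 kPa (V unchanged).
Step 2 (isobaric): W = PΔV = (803.7 kPa)(23 − 16 L) = 5626 J.
W_total = 0 + 5626 = 5626 J.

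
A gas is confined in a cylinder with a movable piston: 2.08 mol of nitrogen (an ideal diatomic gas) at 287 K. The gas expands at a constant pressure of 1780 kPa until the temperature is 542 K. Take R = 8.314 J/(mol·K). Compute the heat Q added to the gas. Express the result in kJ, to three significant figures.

Q ≈ 15.4 kJ

Isobaric: W = nRΔT = (2.08)(8.314)(255) = 4410 J.
ΔU = nCᵥΔT with Cᵥ = 5R/2: ΔU = (2.08)(20.79)(255) = 11024 J.
Q = ΔU + W = 11024 + 4410 = 15434 J.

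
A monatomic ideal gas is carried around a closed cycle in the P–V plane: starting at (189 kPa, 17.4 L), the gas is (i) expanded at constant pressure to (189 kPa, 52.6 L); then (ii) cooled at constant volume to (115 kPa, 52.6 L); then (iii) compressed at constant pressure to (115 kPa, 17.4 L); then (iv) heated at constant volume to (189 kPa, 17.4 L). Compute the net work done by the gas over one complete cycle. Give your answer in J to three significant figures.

W_net ≈ 2600 J

Constant-volume legs do no work.
W(i) = (189)(52.6 − 17.4) = 6653 J; W(iii) = (115)(17.4 − 52.6) = -4048 J.
W_net = 6653 − 4048 = 2605 J (the clockwise enclosed area).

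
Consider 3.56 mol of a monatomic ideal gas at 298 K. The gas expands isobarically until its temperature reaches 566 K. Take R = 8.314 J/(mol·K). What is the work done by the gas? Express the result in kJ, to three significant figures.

Isobaric: W = P ΔV = nR ΔT.
W = (3.56)(8.314)(566 − 298) = 7932 J.

W ≈ 7.93 kJ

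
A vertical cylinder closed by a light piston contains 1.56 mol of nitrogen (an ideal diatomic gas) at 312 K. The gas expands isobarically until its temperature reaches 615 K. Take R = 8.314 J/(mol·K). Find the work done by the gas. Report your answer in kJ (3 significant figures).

W ≈ 3.93 kJ

Isobaric: W = P ΔV = nR ΔT.
W = (1.56)(8.314)(615 − 312) = 3930 J.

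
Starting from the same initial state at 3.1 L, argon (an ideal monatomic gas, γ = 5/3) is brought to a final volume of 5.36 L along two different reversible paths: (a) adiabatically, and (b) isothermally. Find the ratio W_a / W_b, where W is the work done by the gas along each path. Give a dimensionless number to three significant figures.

W_a / W_b ≈ 0.838

Path (a) adiabatic: W = P₁V₁(1 − (V₁/V₂)^(γ−1))/(γ−1) → W_a/(P₁V₁) = 0.4587.
Path (b) isothermal: W = P₁V₁ ln(V₂/V₁) → W_b/(P₁V₁) = 0.5476.
W_a / W_b = 0.4587 / 0.5476 = 0.8378.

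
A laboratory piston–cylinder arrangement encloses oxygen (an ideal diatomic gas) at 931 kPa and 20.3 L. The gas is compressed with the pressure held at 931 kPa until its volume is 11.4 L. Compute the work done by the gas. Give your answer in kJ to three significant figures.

W ≈ -8.29 kJ

Isobaric: W = P ΔV.
W = (931 kPa)(11.4 − 20.3 L) = (931)(-8.9) = -8286 J.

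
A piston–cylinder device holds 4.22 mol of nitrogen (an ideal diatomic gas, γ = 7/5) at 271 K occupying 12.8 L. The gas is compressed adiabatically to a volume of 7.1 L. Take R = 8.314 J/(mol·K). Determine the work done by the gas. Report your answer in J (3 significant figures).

W ≈ -6320 J

Adiabatic: TV^(γ−1) = const with γ = 7/5.
T₂ = T₁ (V₁/V₂)^(γ−1) = 271 × (12.8/7.1)^0.4 = 271 × 1.266 = 343 K.
W_by = nCᵥ(T₁ − T₂) = (4.22)(20.79)(271 − 343) = -6319 J.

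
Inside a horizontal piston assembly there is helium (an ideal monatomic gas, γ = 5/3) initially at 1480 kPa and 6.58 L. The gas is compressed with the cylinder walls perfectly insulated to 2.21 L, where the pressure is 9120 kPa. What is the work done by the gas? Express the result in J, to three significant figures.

Adiabatic: W = (P₁V₁ − P₂V₂)/(γ − 1) with γ = 5/3.
P₁V₁ = 9738 J, P₂V₂ = 20155 J.
W = (9738 − 20155) / 0.6667 = -15625 J.

W ≈ -15600 J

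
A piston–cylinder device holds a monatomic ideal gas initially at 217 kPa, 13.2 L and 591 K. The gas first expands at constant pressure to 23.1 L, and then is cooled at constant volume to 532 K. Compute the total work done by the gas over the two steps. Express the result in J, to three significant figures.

Step 1 (isobaric): W = PΔV = (217 kPa)(23.1 − 13.2 L) = 2148 J.
Step 2 (isochoric): W = 0 (constant volume).
W_total = 2148 + 0 = 2148 J.

W_total ≈ 2150 J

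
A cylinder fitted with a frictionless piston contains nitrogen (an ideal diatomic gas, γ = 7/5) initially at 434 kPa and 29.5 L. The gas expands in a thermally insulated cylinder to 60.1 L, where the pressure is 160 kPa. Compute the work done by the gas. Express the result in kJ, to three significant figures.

Adiabatic: W = (P₁V₁ − P₂V₂)/(γ − 1) with γ = 7/5.
P₁V₁ = 12803 J, P₂V₂ = 9616 J.
W = (12803 − 9616) / 0.4 = 7968 J.

W ≈ 7.97 kJ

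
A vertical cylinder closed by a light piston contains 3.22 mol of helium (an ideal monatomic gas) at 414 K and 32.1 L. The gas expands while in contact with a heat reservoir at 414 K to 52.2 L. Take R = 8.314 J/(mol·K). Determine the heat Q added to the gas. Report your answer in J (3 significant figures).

Q ≈ 5390 J

Isothermal ⇒ ΔU = 0, so Q = W = nRT ln(V₂/V₁).
Q = (3.22)(8.314)(414) ln(52.2/32.1) = 11083 × 0.4862 = 5389 J.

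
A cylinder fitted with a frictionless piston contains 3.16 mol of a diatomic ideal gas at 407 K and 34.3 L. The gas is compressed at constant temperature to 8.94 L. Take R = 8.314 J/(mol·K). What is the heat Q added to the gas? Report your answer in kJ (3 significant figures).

Q ≈ -14.4 kJ

Isothermal ⇒ ΔU = 0, so Q = W = nRT ln(V₂/V₁).
Q = (3.16)(8.314)(407) ln(8.94/34.3) = 10693 × -1.345 = -14378 J.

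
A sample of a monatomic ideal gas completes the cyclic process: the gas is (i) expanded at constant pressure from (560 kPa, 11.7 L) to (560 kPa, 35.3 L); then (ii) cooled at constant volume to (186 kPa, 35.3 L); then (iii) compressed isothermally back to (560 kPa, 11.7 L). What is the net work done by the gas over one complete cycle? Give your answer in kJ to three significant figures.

W_net ≈ 5.97 kJ

Leg (i): W = PΔV = (560)(35.3 − 11.7) = 13216 J.
Leg (ii): W = 0.
Leg (iii): W = PᵢVᵢ ln(V_f/Vᵢ) = (6566) ln(11.7/35.3) = -7251 J.
W_net = 13216 − 7251 = 5965 J.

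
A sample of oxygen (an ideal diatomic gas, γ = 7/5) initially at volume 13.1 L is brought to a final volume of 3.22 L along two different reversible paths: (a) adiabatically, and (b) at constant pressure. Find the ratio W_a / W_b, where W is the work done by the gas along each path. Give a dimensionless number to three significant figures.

Path (a) adiabatic: W = P₁V₁(1 − (V₁/V₂)^(γ−1))/(γ−1) → W_a/(P₁V₁) = -1.882.
Path (b) isobaric: W = P₁(V₂ − V₁) → W_b/(P₁V₁) = -0.7542.
W_a / W_b = -1.882 / -0.7542 = 2.496.

W_a / W_b ≈ 2.50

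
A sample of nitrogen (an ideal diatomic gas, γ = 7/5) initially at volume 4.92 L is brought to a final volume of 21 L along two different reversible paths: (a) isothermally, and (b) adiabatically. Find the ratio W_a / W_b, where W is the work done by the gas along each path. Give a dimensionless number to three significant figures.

W_a / W_b ≈ 1.32

Path (a) isothermal: W = P₁V₁ ln(V₂/V₁) → W_a/(P₁V₁) = 1.451.
Path (b) adiabatic: W = P₁V₁(1 − (V₁/V₂)^(γ−1))/(γ−1) → W_b/(P₁V₁) = 1.101.
W_a / W_b = 1.451 / 1.101 = 1.318.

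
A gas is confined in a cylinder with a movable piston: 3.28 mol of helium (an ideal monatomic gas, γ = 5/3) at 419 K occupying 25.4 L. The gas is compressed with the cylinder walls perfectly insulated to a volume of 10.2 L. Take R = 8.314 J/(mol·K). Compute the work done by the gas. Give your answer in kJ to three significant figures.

W ≈ -14.3 kJ

Adiabatic: TV^(γ−1) = const with γ = 5/3.
T₂ = T₁ (V₁/V₂)^(γ−1) = 419 × (25.4/10.2)^0.667 = 419 × 1.837 = 769.8 K.
W_by = nCᵥ(T₁ − T₂) = (3.28)(12.47)(419 − 769.8) = -14349 J.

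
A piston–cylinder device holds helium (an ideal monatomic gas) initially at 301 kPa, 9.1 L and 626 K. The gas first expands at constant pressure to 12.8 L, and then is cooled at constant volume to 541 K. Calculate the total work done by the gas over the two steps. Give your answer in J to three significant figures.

W_total ≈ 1110 J

Step 1 (isobaric): W = PΔV = (301 kPa)(12.8 − 9.1 L) = 1114 J.
Step 2 (isochoric): W = 0 (constant volume).
W_total = 1114 + 0 = 1114 J.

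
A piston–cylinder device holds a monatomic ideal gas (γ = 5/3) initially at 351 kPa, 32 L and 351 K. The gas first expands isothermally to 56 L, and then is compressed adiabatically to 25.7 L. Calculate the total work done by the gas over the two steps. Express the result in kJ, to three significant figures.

W_total ≈ -5.18 kJ

Step 1 (isothermal): W = P₁V₁ ln(V₂/V₁) = (11232) ln(56/32) = 6286 J.
After step 1: P = 200.6 kPa, V = 56 L, T = 351 K.
Step 2 (adiabatic): W = (P₁V₁ − P₂V₂)/(γ−1) = (11232 − 18878)/0.667 = -11469 J.
W_total = 6286 − 11469 = -5184 J.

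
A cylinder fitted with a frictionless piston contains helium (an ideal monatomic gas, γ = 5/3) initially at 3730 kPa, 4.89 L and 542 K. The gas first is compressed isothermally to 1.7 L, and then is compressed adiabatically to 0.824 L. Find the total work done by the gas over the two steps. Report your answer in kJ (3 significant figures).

W_total ≈ -36.3 kJ

Step 1 (isothermal): W = P₁V₁ ln(V₂/V₁) = (18240) ln(1.7/4.89) = -19271 J.
After step 1: P = 10729 kPa, V = 1.7 L, T = 542 K.
Step 2 (adiabatic): W = (P₁V₁ − P₂V₂)/(γ−1) = (18240 − 29560)/0.667 = -16980 J.
W_total = -19271 − 16980 = -36251 J.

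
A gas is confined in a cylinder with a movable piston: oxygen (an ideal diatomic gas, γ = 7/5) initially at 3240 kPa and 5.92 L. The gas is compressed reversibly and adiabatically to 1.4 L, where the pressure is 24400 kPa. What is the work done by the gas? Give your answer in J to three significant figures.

W ≈ -37400 J

Adiabatic: W = (P₁V₁ − P₂V₂)/(γ − 1) with γ = 7/5.
P₁V₁ = 19181 J, P₂V₂ = 34160 J.
W = (19181 − 34160) / 0.4 = -37448 J.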